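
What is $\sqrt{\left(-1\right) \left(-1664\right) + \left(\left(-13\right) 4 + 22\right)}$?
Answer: $\sqrt{1634} \approx 40.423$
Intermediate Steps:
$\sqrt{\left(-1\right) \left(-1664\right) + \left(\left(-13\right) 4 + 22\right)} = \sqrt{1664 + \left(-52 + 22\right)} = \sqrt{1664 - 30} = \sqrt{1634}$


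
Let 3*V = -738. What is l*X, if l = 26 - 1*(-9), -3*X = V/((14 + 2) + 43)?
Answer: 2870/59 ≈ 48.644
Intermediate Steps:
V = -246 (V = (1/3)*(-738) = -246)
X = 82/59 (X = -(-246)/(3*((14 + 2) + 43)) = -(-246)/(3*(16 + 43)) = -(-246)/(3*59) = -(-246)/177 = -1/3*(-246/59) = 82/59 ≈ 1.3898)
l = 35 (l = 26 + 9 = 35)
l*X = 35*(82/59) = 2870/59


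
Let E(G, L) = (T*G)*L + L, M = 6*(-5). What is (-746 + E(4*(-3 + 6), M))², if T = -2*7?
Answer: 18181696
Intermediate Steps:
T = -14
M = -30
E(G, L) = L - 14*G*L (E(G, L) = (-14*G)*L + L = -14*G*L + L = L - 14*G*L)
(-746 + E(4*(-3 + 6), M))² = (-746 - 30*(1 - 56*(-3 + 6)))² = (-746 - 30*(1 - 56*3))² = (-746 - 30*(1 - 14*12))² = (-746 - 30*(1 - 168))² = (-746 - 30*(-167))² = (-746 + 5010)² = 4264² = 18181696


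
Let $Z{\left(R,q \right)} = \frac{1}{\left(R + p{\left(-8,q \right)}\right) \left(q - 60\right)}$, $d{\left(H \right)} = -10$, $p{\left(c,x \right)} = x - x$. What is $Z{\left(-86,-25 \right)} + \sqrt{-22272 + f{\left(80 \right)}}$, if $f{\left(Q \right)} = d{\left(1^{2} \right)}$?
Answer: $\frac{1}{7310} + i \sqrt{22282} \approx 0.0001368 + 149.27 i$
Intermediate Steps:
$p{\left(c,x \right)} = 0$
$f{\left(Q \right)} = -10$
$Z{\left(R,q \right)} = \frac{1}{R \left(-60 + q\right)}$ ($Z{\left(R,q \right)} = \frac{1}{\left(R + 0\right) \left(q - 60\right)} = \frac{1}{R \left(-60 + q\right)}$)
$Z{\left(-86,-25 \right)} + \sqrt{-22272 + f{\left(80 \right)}} = \frac{1}{\left(-86\right) \left(-60 - 25\right)} + \sqrt{-22272 - 10} = - \frac{1}{86 \left(-85\right)} + \sqrt{-22282} = \left(- \frac{1}{86}\right) \left(- \frac{1}{85}\right) + i \sqrt{22282} = \frac{1}{7310} + i \sqrt{22282}$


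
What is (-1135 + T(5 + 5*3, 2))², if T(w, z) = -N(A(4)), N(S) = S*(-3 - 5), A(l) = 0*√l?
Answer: 1288225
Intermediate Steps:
A(l) = 0
N(S) = -8*S (N(S) = S*(-8) = -8*S)
T(w, z) = 0 (T(w, z) = -(-8)*0 = -1*0 = 0)
(-1135 + T(5 + 5*3, 2))² = (-1135 + 0)² = (-1135)² = 1288225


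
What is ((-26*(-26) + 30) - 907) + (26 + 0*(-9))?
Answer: -175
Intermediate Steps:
((-26*(-26) + 30) - 907) + (26 + 0*(-9)) = ((676 + 30) - 907) + (26 + 0) = (706 - 907) + 26 = -201 + 26 = -175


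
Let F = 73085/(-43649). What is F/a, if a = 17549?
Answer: -73085/765996301 ≈ -9.5412e-5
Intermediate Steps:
F = -73085/43649 (F = 73085*(-1/43649) = -73085/43649 ≈ -1.6744)
F/a = -73085/43649/17549 = -73085/43649*1/17549 = -73085/765996301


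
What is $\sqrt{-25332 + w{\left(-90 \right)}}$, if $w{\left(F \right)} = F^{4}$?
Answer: $2 \sqrt{16396167} \approx 8098.4$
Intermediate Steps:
$\sqrt{-25332 + w{\left(-90 \right)}} = \sqrt{-25332 + \left(-90\right)^{4}} = \sqrt{-25332 + 65610000} = \sqrt{65584668} = 2 \sqrt{16396167}$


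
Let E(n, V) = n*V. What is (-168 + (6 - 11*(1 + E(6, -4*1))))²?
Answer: 8281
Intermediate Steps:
E(n, V) = V*n
(-168 + (6 - 11*(1 + E(6, -4*1))))² = (-168 + (6 - 11*(1 - 4*1*6)))² = (-168 + (6 - 11*(1 - 4*6)))² = (-168 + (6 - 11*(1 - 24)))² = (-168 + (6 - 11*(-23)))² = (-168 + (6 + 253))² = (-168 + 259)² = 91² = 8281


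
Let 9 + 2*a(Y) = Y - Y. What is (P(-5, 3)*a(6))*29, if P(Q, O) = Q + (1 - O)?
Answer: 1827/2 ≈ 913.50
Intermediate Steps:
P(Q, O) = 1 + Q - O
a(Y) = -9/2 (a(Y) = -9/2 + (Y - Y)/2 = -9/2 + (½)*0 = -9/2 + 0 = -9/2)
(P(-5, 3)*a(6))*29 = ((1 - 5 - 1*3)*(-9/2))*29 = ((1 - 5 - 3)*(-9/2))*29 = -7*(-9/2)*29 = (63/2)*29 = 1827/2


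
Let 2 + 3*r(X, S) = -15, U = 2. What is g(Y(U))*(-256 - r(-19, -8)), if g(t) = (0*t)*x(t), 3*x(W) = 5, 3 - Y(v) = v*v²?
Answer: 0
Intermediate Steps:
r(X, S) = -17/3 (r(X, S) = -⅔ + (⅓)*(-15) = -⅔ - 5 = -17/3)
Y(v) = 3 - v³ (Y(v) = 3 - v*v² = 3 - v³)
x(W) = 5/3 (x(W) = (⅓)*5 = 5/3)
g(t) = 0 (g(t) = (0*t)*(5/3) = 0*(5/3) = 0)
g(Y(U))*(-256 - r(-19, -8)) = 0*(-256 - 1*(-17/3)) = 0*(-256 + 17/3) = 0*(-751/3) = 0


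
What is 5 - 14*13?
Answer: -177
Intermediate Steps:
5 - 14*13 = 5 - 182 = -177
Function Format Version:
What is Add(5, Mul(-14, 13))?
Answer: -177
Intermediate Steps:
Add(5, Mul(-14, 13)) = Add(5, -182) = -177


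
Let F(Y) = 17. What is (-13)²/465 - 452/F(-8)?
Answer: -207307/7905 ≈ -26.225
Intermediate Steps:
(-13)²/465 - 452/F(-8) = (-13)²/465 - 452/17 = 169*(1/465) - 452*1/17 = 169/465 - 452/17 = -207307/7905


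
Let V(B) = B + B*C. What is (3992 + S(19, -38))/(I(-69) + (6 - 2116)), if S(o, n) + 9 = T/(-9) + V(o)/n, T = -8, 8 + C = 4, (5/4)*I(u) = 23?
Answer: -358685/188244 ≈ -1.9054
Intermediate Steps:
I(u) = 92/5 (I(u) = (4/5)*23 = 92/5)
C = -4 (C = -8 + 4 = -4)
V(B) = -3*B (V(B) = B + B*(-4) = B - 4*B = -3*B)
S(o, n) = -73/9 - 3*o/n (S(o, n) = -9 + (-8/(-9) + (-3*o)/n) = -9 + (-8*(-1/9) - 3*o/n) = -9 + (8/9 - 3*o/n) = -73/9 - 3*o/n)
(3992 + S(19, -38))/(I(-69) + (6 - 2116)) = (3992 + (-73/9 - 3*19/(-38)))/(92/5 + (6 - 2116)) = (3992 + (-73/9 - 3*19*(-1/38)))/(92/5 - 2110) = (3992 + (-73/9 + 3/2))/(-10458/5) = (3992 - 119/18)*(-5/10458) = (71737/18)*(-5/10458) = -358685/188244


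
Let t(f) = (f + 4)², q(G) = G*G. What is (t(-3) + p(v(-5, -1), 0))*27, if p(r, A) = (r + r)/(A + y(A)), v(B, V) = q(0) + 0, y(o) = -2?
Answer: 27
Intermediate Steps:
q(G) = G²
v(B, V) = 0 (v(B, V) = 0² + 0 = 0 + 0 = 0)
t(f) = (4 + f)²
p(r, A) = 2*r/(-2 + A) (p(r, A) = (r + r)/(A - 2) = (2*r)/(-2 + A) = 2*r/(-2 + A))
(t(-3) + p(v(-5, -1), 0))*27 = ((4 - 3)² + 2*0/(-2 + 0))*27 = (1² + 2*0/(-2))*27 = (1 + 2*0*(-½))*27 = (1 + 0)*27 = 1*27 = 27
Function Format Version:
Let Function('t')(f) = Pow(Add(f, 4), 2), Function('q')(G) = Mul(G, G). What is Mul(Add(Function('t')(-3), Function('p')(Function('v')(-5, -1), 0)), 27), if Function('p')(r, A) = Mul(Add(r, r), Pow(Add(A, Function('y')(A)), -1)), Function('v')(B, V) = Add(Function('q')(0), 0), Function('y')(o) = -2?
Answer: 27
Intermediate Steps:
Function('q')(G) = Pow(G, 2)
Function('v')(B, V) = 0 (Function('v')(B, V) = Add(Pow(0, 2), 0) = Add(0, 0) = 0)
Function('t')(f) = Pow(Add(4, f), 2)
Function('p')(r, A) = Mul(2, r, Pow(Add(-2, A), -1)) (Function('p')(r, A) = Mul(Add(r, r), Pow(Add(A, -2), -1)) = Mul(Mul(2, r), Pow(Add(-2, A), -1)) = Mul(2, r, Pow(Add(-2, A), -1)))
Mul(Add(Function('t')(-3), Function('p')(Function('v')(-5, -1), 0)), 27) = Mul(Add(Pow(Add(4, -3), 2), Mul(2, 0, Pow(Add(-2, 0), -1))), 27) = Mul(Add(Pow(1, 2), Mul(2, 0, Pow(-2, -1))), 27) = Mul(Add(1, Mul(2, 0, Rational(-1, 2))), 27) = Mul(Add(1, 0), 27) = Mul(1, 27) = 27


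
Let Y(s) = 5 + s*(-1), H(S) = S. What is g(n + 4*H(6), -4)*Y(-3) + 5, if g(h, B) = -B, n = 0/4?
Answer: 37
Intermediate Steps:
n = 0 (n = 0*(¼) = 0)
Y(s) = 5 - s
g(n + 4*H(6), -4)*Y(-3) + 5 = (-1*(-4))*(5 - 1*(-3)) + 5 = 4*(5 + 3) + 5 = 4*8 + 5 = 32 + 5 = 37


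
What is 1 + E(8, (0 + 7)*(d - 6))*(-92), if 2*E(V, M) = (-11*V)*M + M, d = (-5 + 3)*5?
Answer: -448223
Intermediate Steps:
d = -10 (d = -2*5 = -10)
E(V, M) = M/2 - 11*M*V/2 (E(V, M) = ((-11*V)*M + M)/2 = (-11*M*V + M)/2 = (M - 11*M*V)/2 = M/2 - 11*M*V/2)
1 + E(8, (0 + 7)*(d - 6))*(-92) = 1 + (((0 + 7)*(-10 - 6))*(1 - 11*8)/2)*(-92) = 1 + ((7*(-16))*(1 - 88)/2)*(-92) = 1 + ((½)*(-112)*(-87))*(-92) = 1 + 4872*(-92) = 1 - 448224 = -448223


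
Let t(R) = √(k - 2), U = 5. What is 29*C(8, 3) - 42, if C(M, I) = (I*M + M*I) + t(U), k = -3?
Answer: 1350 + 29*I*√5 ≈ 1350.0 + 64.846*I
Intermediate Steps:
t(R) = I*√5 (t(R) = √(-3 - 2) = √(-5) = I*√5)
C(M, I) = I*√5 + 2*I*M (C(M, I) = (I*M + M*I) + I*√5 = (I*M + I*M) + I*√5 = 2*I*M + I*√5 = I*√5 + 2*I*M)
29*C(8, 3) - 42 = 29*(I*√5 + 2*3*8) - 42 = 29*(I*√5 + 48) - 42 = 29*(48 + I*√5) - 42 = (1392 + 29*I*√5) - 42 = 1350 + 29*I*√5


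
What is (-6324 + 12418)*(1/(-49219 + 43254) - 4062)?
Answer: -147656590114/5965 ≈ -2.4754e+7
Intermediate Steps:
(-6324 + 12418)*(1/(-49219 + 43254) - 4062) = 6094*(1/(-5965) - 4062) = 6094*(-1/5965 - 4062) = 6094*(-24229831/5965) = -147656590114/5965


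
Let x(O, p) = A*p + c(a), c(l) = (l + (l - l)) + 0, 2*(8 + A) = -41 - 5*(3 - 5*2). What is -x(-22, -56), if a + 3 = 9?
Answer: -622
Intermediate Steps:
a = 6 (a = -3 + 9 = 6)
A = -11 (A = -8 + (-41 - 5*(3 - 5*2))/2 = -8 + (-41 - 5*(3 - 10))/2 = -8 + (-41 - 5*(-7))/2 = -8 + (-41 - 1*(-35))/2 = -8 + (-41 + 35)/2 = -8 + (½)*(-6) = -8 - 3 = -11)
c(l) = l (c(l) = (l + 0) + 0 = l + 0 = l)
x(O, p) = 6 - 11*p (x(O, p) = -11*p + 6 = 6 - 11*p)
-x(-22, -56) = -(6 - 11*(-56)) = -(6 + 616) = -1*622 = -622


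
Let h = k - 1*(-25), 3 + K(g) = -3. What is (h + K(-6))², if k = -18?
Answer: 1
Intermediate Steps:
K(g) = -6 (K(g) = -3 - 3 = -6)
h = 7 (h = -18 - 1*(-25) = -18 + 25 = 7)
(h + K(-6))² = (7 - 6)² = 1² = 1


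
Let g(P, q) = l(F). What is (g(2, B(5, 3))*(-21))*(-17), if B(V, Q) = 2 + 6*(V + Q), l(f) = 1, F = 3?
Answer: 357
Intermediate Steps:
B(V, Q) = 2 + 6*Q + 6*V (B(V, Q) = 2 + 6*(Q + V) = 2 + (6*Q + 6*V) = 2 + 6*Q + 6*V)
g(P, q) = 1
(g(2, B(5, 3))*(-21))*(-17) = (1*(-21))*(-17) = -21*(-17) = 357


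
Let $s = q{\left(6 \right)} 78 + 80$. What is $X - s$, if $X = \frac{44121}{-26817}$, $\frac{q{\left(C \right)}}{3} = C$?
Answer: $- \frac{1897169}{1277} \approx -1485.6$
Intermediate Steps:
$q{\left(C \right)} = 3 C$
$s = 1484$ ($s = 3 \cdot 6 \cdot 78 + 80 = 18 \cdot 78 + 80 = 1404 + 80 = 1484$)
$X = - \frac{2101}{1277}$ ($X = 44121 \left(- \frac{1}{26817}\right) = - \frac{2101}{1277} \approx -1.6453$)
$X - s = - \frac{2101}{1277} - 1484 = - \frac{1897169}{1277}$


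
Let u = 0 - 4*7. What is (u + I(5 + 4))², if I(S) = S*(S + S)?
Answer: 17956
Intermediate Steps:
I(S) = 2*S² (I(S) = S*(2*S) = 2*S²)
u = -28 (u = 0 - 28 = -28)
(u + I(5 + 4))² = (-28 + 2*(5 + 4)²)² = (-28 + 2*9²)² = (-28 + 2*81)² = (-28 + 162)² = 134² = 17956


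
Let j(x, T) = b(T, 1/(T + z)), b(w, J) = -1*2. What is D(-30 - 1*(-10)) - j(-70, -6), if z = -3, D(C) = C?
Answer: -18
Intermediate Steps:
b(w, J) = -2
j(x, T) = -2
D(-30 - 1*(-10)) - j(-70, -6) = (-30 - 1*(-10)) - 1*(-2) = (-30 + 10) + 2 = -20 + 2 = -18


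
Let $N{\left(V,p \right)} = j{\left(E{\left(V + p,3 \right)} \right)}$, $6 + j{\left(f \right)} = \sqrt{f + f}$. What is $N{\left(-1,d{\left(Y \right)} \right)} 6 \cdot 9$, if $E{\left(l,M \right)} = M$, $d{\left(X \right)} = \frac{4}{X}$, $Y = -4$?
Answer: $-324 + 54 \sqrt{6} \approx -191.73$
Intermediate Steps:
$j{\left(f \right)} = -6 + \sqrt{2} \sqrt{f}$ ($j{\left(f \right)} = -6 + \sqrt{f + f} = -6 + \sqrt{2 f} = -6 + \sqrt{2} \sqrt{f}$)
$N{\left(V,p \right)} = -6 + \sqrt{6}$ ($N{\left(V,p \right)} = -6 + \sqrt{2} \sqrt{3} = -6 + \sqrt{6}$)
$N{\left(-1,d{\left(Y \right)} \right)} 6 \cdot 9 = \left(-6 + \sqrt{6}\right) 6 \cdot 9 = \left(-36 + 6 \sqrt{6}\right) 9 = -324 + 54 \sqrt{6}$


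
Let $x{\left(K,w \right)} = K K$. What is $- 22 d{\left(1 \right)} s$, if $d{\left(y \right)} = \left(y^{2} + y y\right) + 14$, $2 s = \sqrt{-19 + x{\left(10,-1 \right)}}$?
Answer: $-1584$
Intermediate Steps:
$x{\left(K,w \right)} = K^{2}$
$s = \frac{9}{2}$ ($s = \frac{\sqrt{-19 + 10^{2}}}{2} = \frac{\sqrt{-19 + 100}}{2} = \frac{\sqrt{81}}{2} = \frac{1}{2} \cdot 9 = \frac{9}{2} \approx 4.5$)
$d{\left(y \right)} = 14 + 2 y^{2}$ ($d{\left(y \right)} = \left(y^{2} + y^{2}\right) + 14 = 2 y^{2} + 14 = 14 + 2 y^{2}$)
$- 22 d{\left(1 \right)} s = - 22 \left(14 + 2 \cdot 1^{2}\right) \frac{9}{2} = - 22 \left(14 + 2 \cdot 1\right) \frac{9}{2} = - 22 \left(14 + 2\right) \frac{9}{2} = \left(-22\right) 16 \cdot \frac{9}{2} = \left(-352\right) \frac{9}{2} = -1584$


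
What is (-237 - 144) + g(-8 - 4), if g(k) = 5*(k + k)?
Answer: -501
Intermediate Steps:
g(k) = 10*k (g(k) = 5*(2*k) = 10*k)
(-237 - 144) + g(-8 - 4) = (-237 - 144) + 10*(-8 - 4) = -381 + 10*(-12) = -381 - 120 = -501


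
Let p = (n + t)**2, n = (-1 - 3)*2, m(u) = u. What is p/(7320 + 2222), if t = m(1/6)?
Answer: 2209/343512 ≈ 0.0064306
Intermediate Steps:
n = -8 (n = -4*2 = -8)
t = 1/6 ≈ 0.16667
p = 2209/36 (p = (-8 + 1/6)**2 = (-47/6)**2 = 2209/36 ≈ 61.361)
p/(7320 + 2222) = (2209/36)/(7320 + 2222) = (2209/36)/9542 = (1/9542)*(2209/36) = 2209/343512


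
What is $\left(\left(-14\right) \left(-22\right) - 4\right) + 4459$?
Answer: $4763$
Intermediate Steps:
$\left(\left(-14\right) \left(-22\right) - 4\right) + 4459 = \left(308 - 4\right) + 4459 = 304 + 4459 = 4763$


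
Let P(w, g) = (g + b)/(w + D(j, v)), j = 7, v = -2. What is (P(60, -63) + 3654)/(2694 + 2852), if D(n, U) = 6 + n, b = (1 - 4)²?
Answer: 133344/202429 ≈ 0.65872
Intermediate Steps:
b = 9 (b = (-3)² = 9)
P(w, g) = (9 + g)/(13 + w) (P(w, g) = (g + 9)/(w + (6 + 7)) = (9 + g)/(w + 13) = (9 + g)/(13 + w))
(P(60, -63) + 3654)/(2694 + 2852) = ((9 - 63)/(13 + 60) + 3654)/(2694 + 2852) = (-54/73 + 3654)/5546 = ((1/73)*(-54) + 3654)*(1/5546) = (-54/73 + 3654)*(1/5546) = (266688/73)*(1/5546) = 133344/202429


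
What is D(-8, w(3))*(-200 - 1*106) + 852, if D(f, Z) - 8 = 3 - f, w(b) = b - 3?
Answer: -4962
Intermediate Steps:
w(b) = -3 + b
D(f, Z) = 11 - f (D(f, Z) = 8 + (3 - f) = 11 - f)
D(-8, w(3))*(-200 - 1*106) + 852 = (11 - 1*(-8))*(-200 - 1*106) + 852 = (11 + 8)*(-200 - 106) + 852 = 19*(-306) + 852 = -5814 + 852 = -4962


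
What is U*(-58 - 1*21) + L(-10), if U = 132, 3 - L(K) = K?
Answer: -10415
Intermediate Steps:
L(K) = 3 - K
U*(-58 - 1*21) + L(-10) = 132*(-58 - 1*21) + (3 - 1*(-10)) = 132*(-58 - 21) + (3 + 10) = 132*(-79) + 13 = -10428 + 13 = -10415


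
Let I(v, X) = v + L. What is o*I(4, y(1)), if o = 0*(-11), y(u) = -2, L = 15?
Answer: 0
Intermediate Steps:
o = 0
I(v, X) = 15 + v (I(v, X) = v + 15 = 15 + v)
o*I(4, y(1)) = 0*(15 + 4) = 0*19 = 0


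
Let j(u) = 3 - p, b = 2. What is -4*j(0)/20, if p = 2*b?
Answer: ⅕ ≈ 0.20000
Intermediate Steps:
p = 4 (p = 2*2 = 4)
j(u) = -1 (j(u) = 3 - 1*4 = 3 - 4 = -1)
-4*j(0)/20 = -4*(-1)/20 = 4*(1/20) = ⅕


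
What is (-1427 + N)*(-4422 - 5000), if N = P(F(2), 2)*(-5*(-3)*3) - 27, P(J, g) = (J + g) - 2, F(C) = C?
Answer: 12851608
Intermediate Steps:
P(J, g) = -2 + J + g
N = 63 (N = (-2 + 2 + 2)*(-5*(-3)*3) - 27 = 2*(15*3) - 27 = 2*45 - 27 = 90 - 27 = 63)
(-1427 + N)*(-4422 - 5000) = (-1427 + 63)*(-4422 - 5000) = -1364*(-9422) = 12851608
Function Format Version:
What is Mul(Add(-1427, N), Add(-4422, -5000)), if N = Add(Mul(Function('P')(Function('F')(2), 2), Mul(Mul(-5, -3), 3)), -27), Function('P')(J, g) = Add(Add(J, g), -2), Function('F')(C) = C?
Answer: 12851608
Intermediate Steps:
Function('P')(J, g) = Add(-2, J, g)
N = 63 (N = Add(Mul(Add(-2, 2, 2), Mul(Mul(-5, -3), 3)), -27) = Add(Mul(2, Mul(15, 3)), -27) = Add(Mul(2, 45), -27) = Add(90, -27) = 63)
Mul(Add(-1427, N), Add(-4422, -5000)) = Mul(Add(-1427, 63), Add(-4422, -5000)) = Mul(-1364, -9422) = 12851608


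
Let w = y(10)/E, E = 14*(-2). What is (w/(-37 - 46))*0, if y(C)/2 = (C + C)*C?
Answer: 0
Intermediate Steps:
E = -28
y(C) = 4*C² (y(C) = 2*((C + C)*C) = 2*((2*C)*C) = 2*(2*C²) = 4*C²)
w = -100/7 (w = (4*10²)/(-28) = (4*100)*(-1/28) = 400*(-1/28) = -100/7 ≈ -14.286)
(w/(-37 - 46))*0 = -100/(7*(-37 - 46))*0 = -100/7/(-83)*0 = -100/7*(-1/83)*0 = (100/581)*0 = 0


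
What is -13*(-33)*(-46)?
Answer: -19734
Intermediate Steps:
-13*(-33)*(-46) = 429*(-46) = -19734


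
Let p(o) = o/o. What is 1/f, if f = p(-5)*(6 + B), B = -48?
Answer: -1/42 ≈ -0.023810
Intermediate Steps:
p(o) = 1
f = -42 (f = 1*(6 - 48) = 1*(-42) = -42)
1/f = 1/(-42) = -1/42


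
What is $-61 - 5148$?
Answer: $-5209$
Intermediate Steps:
$-61 - 5148 = -5209$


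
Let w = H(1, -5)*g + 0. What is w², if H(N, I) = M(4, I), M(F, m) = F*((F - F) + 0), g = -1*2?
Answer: 0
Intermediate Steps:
g = -2
M(F, m) = 0 (M(F, m) = F*(0 + 0) = F*0 = 0)
H(N, I) = 0
w = 0 (w = 0*(-2) + 0 = 0 + 0 = 0)
w² = 0² = 0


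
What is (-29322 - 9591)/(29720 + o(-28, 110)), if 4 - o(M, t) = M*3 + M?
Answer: -38913/29836 ≈ -1.3042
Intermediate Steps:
o(M, t) = 4 - 4*M (o(M, t) = 4 - (M*3 + M) = 4 - (3*M + M) = 4 - 4*M)
(-29322 - 9591)/(29720 + o(-28, 110)) = (-29322 - 9591)/(29720 + (4 - 4*(-28))) = -38913/(29720 + (4 + 112)) = -38913/(29720 + 116) = -38913/29836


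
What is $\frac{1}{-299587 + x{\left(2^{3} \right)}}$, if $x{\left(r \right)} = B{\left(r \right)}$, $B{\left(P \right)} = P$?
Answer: $- \frac{1}{299579} \approx -3.338 \cdot 10^{-6}$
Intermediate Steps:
$x{\left(r \right)} = r$
$\frac{1}{-299587 + x{\left(2^{3} \right)}} = \frac{1}{-299587 + 2^{3}} = \frac{1}{-299587 + 8} = \frac{1}{-299579} = - \frac{1}{299579}$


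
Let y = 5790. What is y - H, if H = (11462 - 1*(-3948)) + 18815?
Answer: -28435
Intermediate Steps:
H = 34225 (H = (11462 + 3948) + 18815 = 15410 + 18815 = 34225)
y - H = 5790 - 1*34225 = 5790 - 34225 = -28435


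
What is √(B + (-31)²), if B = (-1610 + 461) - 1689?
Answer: I*√1877 ≈ 43.324*I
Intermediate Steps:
B = -2838 (B = -1149 - 1689 = -2838)
√(B + (-31)²) = √(-2838 + (-31)²) = √(-2838 + 961) = √(-1877) = I*√1877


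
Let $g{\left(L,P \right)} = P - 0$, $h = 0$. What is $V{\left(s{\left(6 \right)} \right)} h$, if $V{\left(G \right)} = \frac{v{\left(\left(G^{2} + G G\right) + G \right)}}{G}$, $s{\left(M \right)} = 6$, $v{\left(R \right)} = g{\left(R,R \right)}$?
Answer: $0$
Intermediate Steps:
$g{\left(L,P \right)} = P$ ($g{\left(L,P \right)} = P + 0 = P$)
$v{\left(R \right)} = R$
$V{\left(G \right)} = \frac{G + 2 G^{2}}{G}$ ($V{\left(G \right)} = \frac{\left(G^{2} + G G\right) + G}{G} = \frac{\left(G^{2} + G^{2}\right) + G}{G} = \frac{2 G^{2} + G}{G} = \frac{G + 2 G^{2}}{G}$)
$V{\left(s{\left(6 \right)} \right)} h = \left(1 + 2 \cdot 6\right) 0 = \left(1 + 12\right) 0 = 13 \cdot 0 = 0$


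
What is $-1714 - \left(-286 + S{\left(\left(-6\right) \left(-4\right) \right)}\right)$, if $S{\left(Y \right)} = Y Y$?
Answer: $-2004$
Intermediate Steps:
$S{\left(Y \right)} = Y^{2}$
$-1714 - \left(-286 + S{\left(\left(-6\right) \left(-4\right) \right)}\right) = -1714 + \left(286 - \left(\left(-6\right) \left(-4\right)\right)^{2}\right) = -1714 + \left(286 - 24^{2}\right) = -1714 + \left(286 - 576\right) = -1714 - 290 = -2004$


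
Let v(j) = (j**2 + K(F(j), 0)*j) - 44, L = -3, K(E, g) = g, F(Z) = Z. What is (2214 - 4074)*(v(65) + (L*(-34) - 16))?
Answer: -7936620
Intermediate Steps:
v(j) = -44 + j**2 (v(j) = (j**2 + 0*j) - 44 = (j**2 + 0) - 44 = j**2 - 44 = -44 + j**2)
(2214 - 4074)*(v(65) + (L*(-34) - 16)) = (2214 - 4074)*((-44 + 65**2) + (-3*(-34) - 16)) = -1860*((-44 + 4225) + (102 - 16)) = -1860*(4181 + 86) = -1860*4267 = -7936620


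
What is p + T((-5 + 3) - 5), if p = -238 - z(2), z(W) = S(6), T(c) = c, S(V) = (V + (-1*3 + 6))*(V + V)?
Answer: -353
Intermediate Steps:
S(V) = 2*V*(3 + V) (S(V) = (V + (-3 + 6))*(2*V) = (V + 3)*(2*V) = (3 + V)*(2*V) = 2*V*(3 + V))
z(W) = 108 (z(W) = 2*6*(3 + 6) = 2*6*9 = 108)
p = -346 (p = -238 - 1*108 = -238 - 108 = -346)
p + T((-5 + 3) - 5) = -346 + ((-5 + 3) - 5) = -346 + (-2 - 5) = -346 - 7 = -353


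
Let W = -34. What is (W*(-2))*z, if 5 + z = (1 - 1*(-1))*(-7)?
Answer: -1292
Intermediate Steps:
z = -19 (z = -5 + (1 - 1*(-1))*(-7) = -5 + (1 + 1)*(-7) = -5 + 2*(-7) = -5 - 14 = -19)
(W*(-2))*z = -34*(-2)*(-19) = 68*(-19) = -1292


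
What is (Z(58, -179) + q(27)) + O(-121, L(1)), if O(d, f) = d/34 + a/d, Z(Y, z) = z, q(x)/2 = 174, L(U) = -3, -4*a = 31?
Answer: 1361777/8228 ≈ 165.51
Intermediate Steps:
a = -31/4 (a = -¼*31 = -31/4 ≈ -7.7500)
q(x) = 348 (q(x) = 2*174 = 348)
O(d, f) = -31/(4*d) + d/34 (O(d, f) = d/34 - 31/(4*d) = -31/(4*d) + d/34)
(Z(58, -179) + q(27)) + O(-121, L(1)) = (-179 + 348) + (-31/4/(-121) + (1/34)*(-121)) = 169 + (-31/4*(-1/121) - 121/34) = 169 + (31/484 - 121/34) = 169 - 28755/8228 = 1361777/8228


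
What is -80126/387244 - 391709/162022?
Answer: -20583641846/7842755921 ≈ -2.6245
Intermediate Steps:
-80126/387244 - 391709/162022 = -80126*1/387244 - 391709*1/162022 = -40063/193622 - 391709/162022 = -20583641846/7842755921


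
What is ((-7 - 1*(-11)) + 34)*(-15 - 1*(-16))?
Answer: 38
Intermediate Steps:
((-7 - 1*(-11)) + 34)*(-15 - 1*(-16)) = ((-7 + 11) + 34)*(-15 + 16) = (4 + 34)*1 = 38*1 = 38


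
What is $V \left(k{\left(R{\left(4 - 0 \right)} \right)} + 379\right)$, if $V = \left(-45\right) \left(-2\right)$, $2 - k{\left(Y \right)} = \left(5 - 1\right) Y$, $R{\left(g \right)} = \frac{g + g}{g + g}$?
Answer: $33930$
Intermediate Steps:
$R{\left(g \right)} = 1$ ($R{\left(g \right)} = \frac{2 g}{2 g} = 2 g \frac{1}{2 g} = 1$)
$k{\left(Y \right)} = 2 - 4 Y$ ($k{\left(Y \right)} = 2 - \left(5 - 1\right) Y = 2 - 4 Y$)
$V = 90$
$V \left(k{\left(R{\left(4 - 0 \right)} \right)} + 379\right) = 90 \left(\left(2 - 4\right) + 379\right) = 90 \left(-2 + 379\right) = 90 \cdot 377 = 33930$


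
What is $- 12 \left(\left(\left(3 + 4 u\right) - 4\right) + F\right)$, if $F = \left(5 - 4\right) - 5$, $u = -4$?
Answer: $252$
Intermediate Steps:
$F = -4$ ($F = 1 - 5 = -4$)
$- 12 \left(\left(\left(3 + 4 u\right) - 4\right) + F\right) = - 12 \left(\left(\left(3 + 4 \left(-4\right)\right) - 4\right) - 4\right) = - 12 \left(\left(\left(3 - 16\right) - 4\right) - 4\right) = - 12 \left(\left(-13 - 4\right) - 4\right) = - 12 \left(-17 - 4\right) = \left(-12\right) \left(-21\right) = 252$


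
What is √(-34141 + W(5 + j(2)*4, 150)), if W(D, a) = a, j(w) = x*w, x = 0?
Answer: I*√33991 ≈ 184.37*I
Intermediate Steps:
j(w) = 0 (j(w) = 0*w = 0)
√(-34141 + W(5 + j(2)*4, 150)) = √(-34141 + 150) = √(-33991) = I*√33991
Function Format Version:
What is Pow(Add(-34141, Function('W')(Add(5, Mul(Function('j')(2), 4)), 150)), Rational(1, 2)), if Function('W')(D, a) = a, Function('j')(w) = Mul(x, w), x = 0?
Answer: Mul(I, Pow(33991, Rational(1, 2))) ≈ Mul(184.37, I)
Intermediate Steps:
Function('j')(w) = 0 (Function('j')(w) = Mul(0, w) = 0)
Pow(Add(-34141, Function('W')(Add(5, Mul(Function('j')(2), 4)), 150)), Rational(1, 2)) = Pow(Add(-34141, 150), Rational(1, 2)) = Pow(-33991, Rational(1, 2)) = Mul(I, Pow(33991, Rational(1, 2)))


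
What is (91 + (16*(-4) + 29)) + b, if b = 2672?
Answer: 2728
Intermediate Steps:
(91 + (16*(-4) + 29)) + b = (91 + (16*(-4) + 29)) + 2672 = (91 + (-64 + 29)) + 2672 = (91 - 35) + 2672 = 56 + 2672 = 2728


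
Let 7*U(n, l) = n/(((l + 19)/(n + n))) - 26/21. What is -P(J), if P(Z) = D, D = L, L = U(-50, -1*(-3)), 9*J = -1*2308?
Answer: -52214/1617 ≈ -32.291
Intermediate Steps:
U(n, l) = -26/147 + 2*n²/(7*(19 + l)) (U(n, l) = (n/(((l + 19)/(n + n))) - 26/21)/7 = (n/(((19 + l)/((2*n)))) - 26*1/21)/7 = (n/(((19 + l)*(1/(2*n)))) - 26/21)/7 = (n/(((19 + l)/(2*n))) - 26/21)/7 = (n*(2*n/(19 + l)) - 26/21)/7 = (2*n²/(19 + l) - 26/21)/7 = (-26/21 + 2*n²/(19 + l))/7 = -26/147 + 2*n²/(7*(19 + l)))
J = -2308/9 (J = (-1*2308)/9 = (⅑)*(-2308) = -2308/9 ≈ -256.44)
L = 52214/1617 (L = 2*(-247 - (-13)*(-3) + 21*(-50)²)/(147*(19 - 1*(-3))) = 2*(-247 - 13*3 + 21*2500)/(147*(19 + 3)) = (2/147)*(-247 - 39 + 52500)/22 = (2/147)*(1/22)*52214 = 52214/1617 ≈ 32.291)
D = 52214/1617 ≈ 32.291
P(Z) = 52214/1617
-P(J) = -1*52214/1617 = -52214/1617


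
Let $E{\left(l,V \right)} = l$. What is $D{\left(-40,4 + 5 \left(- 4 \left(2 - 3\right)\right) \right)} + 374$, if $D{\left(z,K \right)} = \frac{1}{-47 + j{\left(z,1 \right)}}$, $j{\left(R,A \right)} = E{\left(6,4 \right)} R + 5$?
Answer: $\frac{105467}{282} \approx 374.0$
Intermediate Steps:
$j{\left(R,A \right)} = 5 + 6 R$ ($j{\left(R,A \right)} = 6 R + 5 = 5 + 6 R$)
$D{\left(z,K \right)} = \frac{1}{-42 + 6 z}$ ($D{\left(z,K \right)} = \frac{1}{-47 + \left(5 + 6 z\right)} = \frac{1}{-42 + 6 z}$)
$D{\left(-40,4 + 5 \left(- 4 \left(2 - 3\right)\right) \right)} + 374 = \frac{1}{6 \left(-7 - 40\right)} + 374 = \frac{1}{6 \left(-47\right)} + 374 = \frac{1}{6} \left(- \frac{1}{47}\right) + 374 = - \frac{1}{282} + 374 = \frac{105467}{282}$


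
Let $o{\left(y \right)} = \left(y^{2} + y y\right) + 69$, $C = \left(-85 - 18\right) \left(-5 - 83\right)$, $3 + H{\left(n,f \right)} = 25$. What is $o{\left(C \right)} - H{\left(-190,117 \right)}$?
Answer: $164312239$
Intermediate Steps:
$H{\left(n,f \right)} = 22$ ($H{\left(n,f \right)} = -3 + 25 = 22$)
$C = 9064$ ($C = \left(-103\right) \left(-88\right) = 9064$)
$o{\left(y \right)} = 69 + 2 y^{2}$ ($o{\left(y \right)} = \left(y^{2} + y^{2}\right) + 69 = 2 y^{2} + 69 = 69 + 2 y^{2}$)
$o{\left(C \right)} - H{\left(-190,117 \right)} = \left(69 + 2 \cdot 9064^{2}\right) - 22 = \left(69 + 2 \cdot 82156096\right) - 22 = \left(69 + 164312192\right) - 22 = 164312261 - 22 = 164312239$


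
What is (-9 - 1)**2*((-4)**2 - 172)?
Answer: -15600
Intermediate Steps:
(-9 - 1)**2*((-4)**2 - 172) = (-10)**2*(16 - 172) = 100*(-156) = -15600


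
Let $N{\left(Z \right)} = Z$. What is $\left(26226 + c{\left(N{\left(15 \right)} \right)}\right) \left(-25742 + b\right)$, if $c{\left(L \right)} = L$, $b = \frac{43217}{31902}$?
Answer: $- \frac{7182844552049}{10634} \approx -6.7546 \cdot 10^{8}$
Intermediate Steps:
$b = \frac{43217}{31902}$ ($b = 43217 \cdot \frac{1}{31902} = \frac{43217}{31902} \approx 1.3547$)
$\left(26226 + c{\left(N{\left(15 \right)} \right)}\right) \left(-25742 + b\right) = \left(26226 + 15\right) \left(-25742 + \frac{43217}{31902}\right) = 26241 \left(- \frac{821178067}{31902}\right) = - \frac{7182844552049}{10634}$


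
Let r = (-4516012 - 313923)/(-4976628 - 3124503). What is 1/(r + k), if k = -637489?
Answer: -8101131/5164377070124 ≈ -1.5687e-6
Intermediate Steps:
r = 4829935/8101131 (r = -4829935/(-8101131) = -4829935*(-1/8101131) = 4829935/8101131 ≈ 0.59620)
1/(r + k) = 1/(4829935/8101131 - 637489) = 1/(-5164377070124/8101131) = -8101131/5164377070124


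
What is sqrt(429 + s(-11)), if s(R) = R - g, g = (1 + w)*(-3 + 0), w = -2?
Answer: sqrt(415) ≈ 20.372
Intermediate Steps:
g = 3 (g = (1 - 2)*(-3 + 0) = -1*(-3) = 3)
s(R) = -3 + R (s(R) = R - 1*3 = R - 3 = -3 + R)
sqrt(429 + s(-11)) = sqrt(429 + (-3 - 11)) = sqrt(429 - 14) = sqrt(415)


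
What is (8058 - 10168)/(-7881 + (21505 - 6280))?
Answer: -1055/3672 ≈ -0.28731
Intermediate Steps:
(8058 - 10168)/(-7881 + (21505 - 6280)) = -2110/(-7881 + 15225) = -2110/7344 = -2110*1/7344 = -1055/3672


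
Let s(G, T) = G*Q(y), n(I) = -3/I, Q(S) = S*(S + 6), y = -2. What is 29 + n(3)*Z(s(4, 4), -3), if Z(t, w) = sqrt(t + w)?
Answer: 29 - I*sqrt(35) ≈ 29.0 - 5.9161*I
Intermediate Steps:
Q(S) = S*(6 + S)
s(G, T) = -8*G (s(G, T) = G*(-2*(6 - 2)) = G*(-2*4) = G*(-8) = -8*G)
29 + n(3)*Z(s(4, 4), -3) = 29 + (-3/3)*sqrt(-8*4 - 3) = 29 + (-3*1/3)*sqrt(-32 - 3) = 29 - sqrt(-35) = 29 - I*sqrt(35)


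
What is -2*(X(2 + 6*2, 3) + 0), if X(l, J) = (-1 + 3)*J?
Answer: -12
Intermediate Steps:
X(l, J) = 2*J
-2*(X(2 + 6*2, 3) + 0) = -2*(2*3 + 0) = -2*(6 + 0) = -2*6 = -12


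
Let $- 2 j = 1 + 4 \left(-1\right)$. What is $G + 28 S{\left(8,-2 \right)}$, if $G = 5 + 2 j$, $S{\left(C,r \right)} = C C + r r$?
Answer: $1912$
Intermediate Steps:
$j = \frac{3}{2}$ ($j = - \frac{1 + 4 \left(-1\right)}{2} = - \frac{1 - 4}{2} = \left(- \frac{1}{2}\right) \left(-3\right) = \frac{3}{2} \approx 1.5$)
$S{\left(C,r \right)} = C^{2} + r^{2}$
$G = 8$ ($G = 5 + 2 \cdot \frac{3}{2} = 5 + 3 = 8$)
$G + 28 S{\left(8,-2 \right)} = 8 + 28 \left(8^{2} + \left(-2\right)^{2}\right) = 8 + 28 \left(64 + 4\right) = 8 + 28 \cdot 68 = 8 + 1904 = 1912$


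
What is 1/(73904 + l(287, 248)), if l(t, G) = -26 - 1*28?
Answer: 1/73850 ≈ 1.3541e-5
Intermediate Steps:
l(t, G) = -54 (l(t, G) = -26 - 28 = -54)
1/(73904 + l(287, 248)) = 1/(73904 - 54) = 1/73850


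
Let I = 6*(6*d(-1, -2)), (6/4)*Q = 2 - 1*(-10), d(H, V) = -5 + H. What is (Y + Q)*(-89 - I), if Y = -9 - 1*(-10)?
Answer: 1143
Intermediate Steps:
Y = 1 (Y = -9 + 10 = 1)
Q = 8 (Q = 2*(2 - 1*(-10))/3 = 2*(2 + 10)/3 = (⅔)*12 = 8)
I = -216 (I = 6*(6*(-5 - 1)) = 6*(6*(-6)) = 6*(-36) = -216)
(Y + Q)*(-89 - I) = (1 + 8)*(-89 - 1*(-216)) = 9*(-89 + 216) = 9*127 = 1143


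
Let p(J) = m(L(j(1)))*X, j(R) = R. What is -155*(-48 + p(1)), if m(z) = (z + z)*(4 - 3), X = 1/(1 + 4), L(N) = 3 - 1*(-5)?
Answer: 6944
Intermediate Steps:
L(N) = 8 (L(N) = 3 + 5 = 8)
X = ⅕ (X = 1/5 = ⅕ ≈ 0.20000)
m(z) = 2*z (m(z) = (2*z)*1 = 2*z)
p(J) = 16/5 (p(J) = (2*8)*(⅕) = 16*(⅕) = 16/5)
-155*(-48 + p(1)) = -155*(-48 + 16/5) = -155*(-224/5) = 6944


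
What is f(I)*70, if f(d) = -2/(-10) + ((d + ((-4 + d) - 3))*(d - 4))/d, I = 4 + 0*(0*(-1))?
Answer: 14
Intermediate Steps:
I = 4 (I = 4 + 0*0 = 4 + 0 = 4)
f(d) = 1/5 + (-7 + 2*d)*(-4 + d)/d (f(d) = -2*(-1/10) + ((d + (-7 + d))*(-4 + d))/d = 1/5 + ((-7 + 2*d)*(-4 + d))/d = 1/5 + (-7 + 2*d)*(-4 + d)/d)
f(I)*70 = (-74/5 + 2*4 + 28/4)*70 = (-74/5 + 8 + 28*(1/4))*70 = (-74/5 + 8 + 7)*70 = (1/5)*70 = 14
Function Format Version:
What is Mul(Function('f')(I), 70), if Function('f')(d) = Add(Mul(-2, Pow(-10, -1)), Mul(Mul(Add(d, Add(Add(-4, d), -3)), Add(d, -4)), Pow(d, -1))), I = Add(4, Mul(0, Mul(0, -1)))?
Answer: 14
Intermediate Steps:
I = 4 (I = Add(4, Mul(0, 0)) = Add(4, 0) = 4)
Function('f')(d) = Add(Rational(1, 5), Mul(Pow(d, -1), Add(-7, Mul(2, d)), Add(-4, d))) (Function('f')(d) = Add(Mul(-2, Rational(-1, 10)), Mul(Mul(Add(d, Add(-7, d)), Add(-4, d)), Pow(d, -1))) = Add(Rational(1, 5), Mul(Mul(Add(-7, Mul(2, d)), Add(-4, d)), Pow(d, -1))) = Add(Rational(1, 5), Mul(Pow(d, -1), Add(-7, Mul(2, d)), Add(-4, d))))
Mul(Function('f')(I), 70) = Mul(Add(Rational(-74, 5), Mul(2, 4), Mul(28, Pow(4, -1))), 70) = Mul(Add(Rational(-74, 5), 8, Mul(28, Rational(1, 4))), 70) = Mul(Add(Rational(-74, 5), 8, 7), 70) = Mul(Rational(1, 5), 70) = 14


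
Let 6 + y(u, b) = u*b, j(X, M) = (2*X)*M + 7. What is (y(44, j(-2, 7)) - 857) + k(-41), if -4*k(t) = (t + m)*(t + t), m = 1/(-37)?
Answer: -97238/37 ≈ -2628.1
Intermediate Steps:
m = -1/37 ≈ -0.027027
j(X, M) = 7 + 2*M*X (j(X, M) = 2*M*X + 7 = 7 + 2*M*X)
k(t) = -t*(-1/37 + t)/2 (k(t) = -(t - 1/37)*(t + t)/4 = -(-1/37 + t)*2*t/4 = -t*(-1/37 + t)/2)
y(u, b) = -6 + b*u (y(u, b) = -6 + u*b = -6 + b*u)
(y(44, j(-2, 7)) - 857) + k(-41) = ((-6 + (7 + 2*7*(-2))*44) - 857) + (1/74)*(-41)*(1 - 37*(-41)) = ((-6 + (7 - 28)*44) - 857) + (1/74)*(-41)*(1 + 1517) = ((-6 - 21*44) - 857) + (1/74)*(-41)*1518 = ((-6 - 924) - 857) - 31119/37 = (-930 - 857) - 31119/37 = -1787 - 31119/37 = -97238/37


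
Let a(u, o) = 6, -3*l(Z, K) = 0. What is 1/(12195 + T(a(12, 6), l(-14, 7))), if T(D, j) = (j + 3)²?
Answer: 1/12204 ≈ 8.1940e-5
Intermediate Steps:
l(Z, K) = 0 (l(Z, K) = -⅓*0 = 0)
T(D, j) = (3 + j)²
1/(12195 + T(a(12, 6), l(-14, 7))) = 1/(12195 + (3 + 0)²) = 1/(12195 + 3²) = 1/(12195 + 9) = 1/12204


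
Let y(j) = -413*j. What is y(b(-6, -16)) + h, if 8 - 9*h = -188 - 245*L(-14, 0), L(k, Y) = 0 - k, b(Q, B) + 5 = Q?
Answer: 44513/9 ≈ 4945.9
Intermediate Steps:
b(Q, B) = -5 + Q
L(k, Y) = -k
h = 3626/9 (h = 8/9 - (-188 - (-245)*(-14))/9 = 8/9 - (-188 - 245*14)/9 = 8/9 - (-188 - 3430)/9 = 8/9 - ⅑*(-3618) = 8/9 + 402 = 3626/9 ≈ 402.89)
y(b(-6, -16)) + h = -413*(-5 - 6) + 3626/9 = -413*(-11) + 3626/9 = 4543 + 3626/9 = 44513/9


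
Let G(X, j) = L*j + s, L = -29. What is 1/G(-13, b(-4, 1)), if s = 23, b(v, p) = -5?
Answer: 1/168 ≈ 0.0059524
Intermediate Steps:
G(X, j) = 23 - 29*j (G(X, j) = -29*j + 23 = 23 - 29*j)
1/G(-13, b(-4, 1)) = 1/(23 - 29*(-5)) = 1/(23 + 145) = 1/168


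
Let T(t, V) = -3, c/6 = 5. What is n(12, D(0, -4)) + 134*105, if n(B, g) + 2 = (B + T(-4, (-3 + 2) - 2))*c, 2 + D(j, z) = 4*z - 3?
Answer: 14338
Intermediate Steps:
c = 30 (c = 6*5 = 30)
D(j, z) = -5 + 4*z (D(j, z) = -2 + (4*z - 3) = -2 + (-3 + 4*z) = -5 + 4*z)
n(B, g) = -92 + 30*B (n(B, g) = -2 + (B - 3)*30 = -2 + (-3 + B)*30 = -2 + (-90 + 30*B) = -92 + 30*B)
n(12, D(0, -4)) + 134*105 = (-92 + 30*12) + 134*105 = (-92 + 360) + 14070 = 268 + 14070 = 14338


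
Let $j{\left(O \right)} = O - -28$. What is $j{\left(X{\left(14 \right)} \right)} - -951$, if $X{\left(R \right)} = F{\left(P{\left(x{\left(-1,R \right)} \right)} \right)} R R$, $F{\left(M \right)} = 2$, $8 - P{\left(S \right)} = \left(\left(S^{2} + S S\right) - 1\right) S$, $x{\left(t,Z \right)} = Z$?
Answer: $1371$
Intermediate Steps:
$P{\left(S \right)} = 8 - S \left(-1 + 2 S^{2}\right)$ ($P{\left(S \right)} = 8 - \left(\left(S^{2} + S S\right) - 1\right) S = 8 - \left(\left(S^{2} + S^{2}\right) - 1\right) S = 8 - \left(2 S^{2} - 1\right) S = 8 - \left(-1 + 2 S^{2}\right) S = 8 - S \left(-1 + 2 S^{2}\right)$)
$X{\left(R \right)} = 2 R^{2}$ ($X{\left(R \right)} = 2 R R = 2 R^{2}$)
$j{\left(O \right)} = 28 + O$ ($j{\left(O \right)} = O + 28 = 28 + O$)
$j{\left(X{\left(14 \right)} \right)} - -951 = \left(28 + 2 \cdot 14^{2}\right) - -951 = \left(28 + 2 \cdot 196\right) + 951 = \left(28 + 392\right) + 951 = 420 + 951 = 1371$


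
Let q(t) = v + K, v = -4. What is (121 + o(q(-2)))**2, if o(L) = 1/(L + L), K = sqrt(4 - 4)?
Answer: 935089/64 ≈ 14611.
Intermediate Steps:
K = 0 (K = sqrt(0) = 0)
q(t) = -4 (q(t) = -4 + 0 = -4)
o(L) = 1/(2*L)
(121 + o(q(-2)))**2 = (121 + (1/2)/(-4))**2 = (121 + (1/2)*(-1/4))**2 = (121 - 1/8)**2 = (967/8)**2 = 935089/64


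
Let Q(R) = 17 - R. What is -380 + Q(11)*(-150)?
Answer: -1280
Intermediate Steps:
-380 + Q(11)*(-150) = -380 + (17 - 1*11)*(-150) = -380 + (17 - 11)*(-150) = -380 + 6*(-150) = -380 - 900 = -1280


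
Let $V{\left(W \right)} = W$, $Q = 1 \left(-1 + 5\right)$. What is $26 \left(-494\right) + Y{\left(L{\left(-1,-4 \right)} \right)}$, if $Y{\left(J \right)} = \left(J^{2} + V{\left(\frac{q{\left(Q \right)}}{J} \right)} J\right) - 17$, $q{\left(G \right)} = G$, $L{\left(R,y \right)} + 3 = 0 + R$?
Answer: $-12841$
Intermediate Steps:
$Q = 4$ ($Q = 1 \cdot 4 = 4$)
$L{\left(R,y \right)} = -3 + R$ ($L{\left(R,y \right)} = -3 + \left(0 + R\right) = -3 + R$)
$Y{\left(J \right)} = -13 + J^{2}$ ($Y{\left(J \right)} = \left(J^{2} + \frac{4}{J} J\right) - 17 = \left(J^{2} + 4\right) - 17 = \left(4 + J^{2}\right) - 17 = -13 + J^{2}$)
$26 \left(-494\right) + Y{\left(L{\left(-1,-4 \right)} \right)} = 26 \left(-494\right) - \left(13 - \left(-3 - 1\right)^{2}\right) = -12844 - \left(13 - \left(-4\right)^{2}\right) = -12844 + \left(-13 + 16\right) = -12844 + 3 = -12841$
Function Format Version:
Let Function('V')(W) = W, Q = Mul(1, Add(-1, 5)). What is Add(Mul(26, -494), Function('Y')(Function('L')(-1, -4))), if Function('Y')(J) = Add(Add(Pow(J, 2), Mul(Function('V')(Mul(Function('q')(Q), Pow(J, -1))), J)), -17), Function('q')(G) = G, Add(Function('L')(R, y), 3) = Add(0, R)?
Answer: -12841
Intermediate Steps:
Q = 4 (Q = Mul(1, 4) = 4)
Function('L')(R, y) = Add(-3, R) (Function('L')(R, y) = Add(-3, Add(0, R)) = Add(-3, R))
Function('Y')(J) = Add(-13, Pow(J, 2)) (Function('Y')(J) = Add(Add(Pow(J, 2), Mul(Mul(4, Pow(J, -1)), J)), -17) = Add(Add(Pow(J, 2), 4), -17) = Add(Add(4, Pow(J, 2)), -17) = Add(-13, Pow(J, 2)))
Add(Mul(26, -494), Function('Y')(Function('L')(-1, -4))) = Add(Mul(26, -494), Add(-13, Pow(Add(-3, -1), 2))) = Add(-12844, Add(-13, Pow(-4, 2))) = Add(-12844, Add(-13, 16)) = Add(-12844, 3) = -12841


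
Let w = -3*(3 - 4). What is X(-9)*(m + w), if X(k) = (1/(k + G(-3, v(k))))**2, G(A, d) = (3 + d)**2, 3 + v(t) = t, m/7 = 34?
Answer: 241/5184 ≈ 0.046489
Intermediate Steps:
m = 238 (m = 7*34 = 238)
v(t) = -3 + t
X(k) = (k + k**2)**(-2) (X(k) = (1/(k + (3 + (-3 + k))**2))**2 = (1/(k + k**2))**2 = (k + k**2)**(-2))
w = 3 (w = -3*(-1) = 3)
X(-9)*(m + w) = (1/((-9)**2*(1 - 9)**2))*(238 + 3) = ((1/81)/(-8)**2)*241 = ((1/81)*(1/64))*241 = (1/5184)*241 = 241/5184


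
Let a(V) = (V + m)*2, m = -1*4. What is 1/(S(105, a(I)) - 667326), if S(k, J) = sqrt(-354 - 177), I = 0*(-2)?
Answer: -222442/148441330269 - I*sqrt(59)/148441330269 ≈ -1.4985e-6 - 5.1745e-11*I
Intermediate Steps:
m = -4
I = 0
a(V) = -8 + 2*V (a(V) = (V - 4)*2 = (-4 + V)*2 = -8 + 2*V)
S(k, J) = 3*I*sqrt(59) (S(k, J) = sqrt(-531) = 3*I*sqrt(59))
1/(S(105, a(I)) - 667326) = 1/(3*I*sqrt(59) - 667326) = 1/(-667326 + 3*I*sqrt(59))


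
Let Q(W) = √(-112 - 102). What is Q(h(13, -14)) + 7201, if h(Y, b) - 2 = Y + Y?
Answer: 7201 + I*√214 ≈ 7201.0 + 14.629*I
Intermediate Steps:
h(Y, b) = 2 + 2*Y (h(Y, b) = 2 + (Y + Y) = 2 + 2*Y)
Q(W) = I*√214 (Q(W) = √(-214) = I*√214)
Q(h(13, -14)) + 7201 = I*√214 + 7201 = 7201 + I*√214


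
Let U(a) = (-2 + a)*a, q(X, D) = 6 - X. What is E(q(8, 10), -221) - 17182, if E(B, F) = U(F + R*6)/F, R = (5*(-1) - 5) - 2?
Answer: -3883657/221 ≈ -17573.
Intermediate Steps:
R = -12 (R = (-5 - 5) - 2 = -10 - 2 = -12)
U(a) = a*(-2 + a)
E(B, F) = (-74 + F)*(-72 + F)/F (E(B, F) = ((F - 12*6)*(-2 + (F - 12*6)))/F = ((F - 72)*(-2 + (F - 72)))/F = ((-72 + F)*(-2 + (-72 + F)))/F = ((-72 + F)*(-74 + F))/F = ((-74 + F)*(-72 + F))/F = (-74 + F)*(-72 + F)/F)
E(q(8, 10), -221) - 17182 = (-146 - 221 + 5328/(-221)) - 17182 = (-146 - 221 + 5328*(-1/221)) - 17182 = (-146 - 221 - 5328/221) - 17182 = -86435/221 - 17182 = -3883657/221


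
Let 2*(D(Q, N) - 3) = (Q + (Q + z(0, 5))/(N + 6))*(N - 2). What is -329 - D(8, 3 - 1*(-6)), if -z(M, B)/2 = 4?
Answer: -360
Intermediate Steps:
z(M, B) = -8 (z(M, B) = -2*4 = -8)
D(Q, N) = 3 + (-2 + N)*(Q + (-8 + Q)/(6 + N))/2 (D(Q, N) = 3 + ((Q + (Q - 8)/(N + 6))*(N - 2))/2 = 3 + ((Q + (-8 + Q)/(6 + N))*(-2 + N))/2 = 3 + ((-2 + N)*(Q + (-8 + Q)/(6 + N)))/2 = 3 + (-2 + N)*(Q + (-8 + Q)/(6 + N))/2)
-329 - D(8, 3 - 1*(-6)) = -329 - (52 - 14*8 - 2*(3 - 1*(-6)) + 8*(3 - 1*(-6))² + 5*(3 - 1*(-6))*8)/(2*(6 + (3 - 1*(-6)))) = -329 - (52 - 112 - 2*(3 + 6) + 8*(3 + 6)² + 5*(3 + 6)*8)/(2*(6 + (3 + 6))) = -329 - (52 - 112 - 2*9 + 8*9² + 5*9*8)/(2*(6 + 9)) = -329 - (52 - 112 - 18 + 8*81 + 360)/(2*15) = -329 - (52 - 112 - 18 + 648 + 360)/(2*15) = -329 - 930/(2*15) = -329 - 1*31 = -329 - 31 = -360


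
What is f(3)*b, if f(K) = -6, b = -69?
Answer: 414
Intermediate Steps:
f(3)*b = -6*(-69) = 414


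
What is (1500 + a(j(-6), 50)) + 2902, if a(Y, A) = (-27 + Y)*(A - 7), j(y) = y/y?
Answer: 3284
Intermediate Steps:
j(y) = 1
a(Y, A) = (-27 + Y)*(-7 + A)
(1500 + a(j(-6), 50)) + 2902 = (1500 + (189 - 27*50 - 7*1 + 50*1)) + 2902 = (1500 + (189 - 1350 - 7 + 50)) + 2902 = (1500 - 1118) + 2902 = 382 + 2902 = 3284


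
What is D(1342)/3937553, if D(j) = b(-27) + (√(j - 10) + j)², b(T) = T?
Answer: 1802269/3937553 + 16104*√37/3937553 ≈ 0.48259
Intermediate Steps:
D(j) = -27 + (j + √(-10 + j))² (D(j) = -27 + (√(j - 10) + j)² = -27 + (√(-10 + j) + j)² = -27 + (j + √(-10 + j))²)
D(1342)/3937553 = (-27 + (1342 + √(-10 + 1342))²)/3937553 = (-27 + (1342 + √1332)²)*(1/3937553) = (-27 + (1342 + 6*√37)²)*(1/3937553) = -27/3937553 + (1342 + 6*√37)²/3937553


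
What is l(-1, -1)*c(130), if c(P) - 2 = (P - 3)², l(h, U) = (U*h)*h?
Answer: -16131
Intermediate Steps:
l(h, U) = U*h²
c(P) = 2 + (-3 + P)² (c(P) = 2 + (P - 3)² = 2 + (-3 + P)²)
l(-1, -1)*c(130) = (-1*(-1)²)*(2 + (-3 + 130)²) = (-1*1)*(2 + 127²) = -(2 + 16129) = -1*16131 = -16131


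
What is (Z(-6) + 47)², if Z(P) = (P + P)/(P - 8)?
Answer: 112225/49 ≈ 2290.3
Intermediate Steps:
Z(P) = 2*P/(-8 + P) (Z(P) = (2*P)/(-8 + P) = 2*P/(-8 + P))
(Z(-6) + 47)² = (2*(-6)/(-8 - 6) + 47)² = (2*(-6)/(-14) + 47)² = (2*(-6)*(-1/14) + 47)² = (6/7 + 47)² = (335/7)² = 112225/49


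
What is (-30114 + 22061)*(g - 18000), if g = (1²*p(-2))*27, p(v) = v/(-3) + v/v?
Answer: 144591615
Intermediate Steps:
p(v) = 1 - v/3 (p(v) = v*(-⅓) + 1 = -v/3 + 1 = 1 - v/3)
g = 45 (g = (1²*(1 - ⅓*(-2)))*27 = (1*(1 + ⅔))*27 = (1*(5/3))*27 = (5/3)*27 = 45)
(-30114 + 22061)*(g - 18000) = (-30114 + 22061)*(45 - 18000) = -8053*(-17955) = 144591615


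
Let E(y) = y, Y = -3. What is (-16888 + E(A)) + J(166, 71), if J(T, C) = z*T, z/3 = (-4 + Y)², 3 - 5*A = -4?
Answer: 37577/5 ≈ 7515.4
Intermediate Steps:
A = 7/5 (A = ⅗ - ⅕*(-4) = ⅗ + ⅘ = 7/5 ≈ 1.4000)
z = 147 (z = 3*(-4 - 3)² = 3*(-7)² = 3*49 = 147)
J(T, C) = 147*T
(-16888 + E(A)) + J(166, 71) = (-16888 + 7/5) + 147*166 = -84433/5 + 24402 = 37577/5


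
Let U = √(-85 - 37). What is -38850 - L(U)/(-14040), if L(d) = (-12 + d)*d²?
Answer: -22727189/585 - 61*I*√122/7020 ≈ -38850.0 - 0.095978*I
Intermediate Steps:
U = I*√122 (U = √(-122) = I*√122 ≈ 11.045*I)
L(d) = d²*(-12 + d)
-38850 - L(U)/(-14040) = -38850 - (I*√122)²*(-12 + I*√122)/(-14040) = -38850 - (-122*(-12 + I*√122))*(-1)/14040 = -38850 - (1464 - 122*I*√122)*(-1)/14040 = -38850 - (-61/585 + 61*I*√122/7020) = -38850 + (61/585 - 61*I*√122/7020) = -22727189/585 - 61*I*√122/7020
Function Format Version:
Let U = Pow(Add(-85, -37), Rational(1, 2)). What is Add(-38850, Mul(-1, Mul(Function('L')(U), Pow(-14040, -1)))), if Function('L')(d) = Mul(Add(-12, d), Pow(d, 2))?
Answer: Add(Rational(-22727189, 585), Mul(Rational(-61, 7020), I, Pow(122, Rational(1, 2)))) ≈ Add(-38850., Mul(-0.095978, I))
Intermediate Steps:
U = Mul(I, Pow(122, Rational(1, 2))) (U = Pow(-122, Rational(1, 2)) = Mul(I, Pow(122, Rational(1, 2))) ≈ Mul(11.045, I))
Function('L')(d) = Mul(Pow(d, 2), Add(-12, d))
Add(-38850, Mul(-1, Mul(Function('L')(U), Pow(-14040, -1)))) = Add(-38850, Mul(-1, Mul(Mul(Pow(Mul(I, Pow(122, Rational(1, 2))), 2), Add(-12, Mul(I, Pow(122, Rational(1, 2))))), Pow(-14040, -1)))) = Add(-38850, Mul(-1, Mul(Mul(-122, Add(-12, Mul(I, Pow(122, Rational(1, 2))))), Rational(-1, 14040)))) = Add(-38850, Mul(-1, Mul(Add(1464, Mul(-122, I, Pow(122, Rational(1, 2)))), Rational(-1, 14040)))) = Add(-38850, Mul(-1, Add(Rational(-61, 585), Mul(Rational(61, 7020), I, Pow(122, Rational(1, 2)))))) = Add(-38850, Add(Rational(61, 585), Mul(Rational(-61, 7020), I, Pow(122, Rational(1, 2))))) = Add(Rational(-22727189, 585), Mul(Rational(-61, 7020), I, Pow(122, Rational(1, 2))))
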